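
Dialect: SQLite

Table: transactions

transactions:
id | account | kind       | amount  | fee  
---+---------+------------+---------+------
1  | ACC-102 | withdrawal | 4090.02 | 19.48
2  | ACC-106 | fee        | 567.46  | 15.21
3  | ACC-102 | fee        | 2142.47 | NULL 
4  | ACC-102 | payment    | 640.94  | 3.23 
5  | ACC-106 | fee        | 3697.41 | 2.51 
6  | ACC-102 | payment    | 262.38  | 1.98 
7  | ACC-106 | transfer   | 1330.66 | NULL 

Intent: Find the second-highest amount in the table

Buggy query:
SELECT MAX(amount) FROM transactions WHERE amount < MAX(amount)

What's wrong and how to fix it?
Bug: The inner MAX is an aggregate inside WHERE, which is not allowed

Fix: Put the inner MAX in a scalar subquery

Corrected query:
SELECT MAX(amount) FROM transactions WHERE amount < (SELECT MAX(amount) FROM transactions)

Result:
MAX(amount)
-----------
3697.41    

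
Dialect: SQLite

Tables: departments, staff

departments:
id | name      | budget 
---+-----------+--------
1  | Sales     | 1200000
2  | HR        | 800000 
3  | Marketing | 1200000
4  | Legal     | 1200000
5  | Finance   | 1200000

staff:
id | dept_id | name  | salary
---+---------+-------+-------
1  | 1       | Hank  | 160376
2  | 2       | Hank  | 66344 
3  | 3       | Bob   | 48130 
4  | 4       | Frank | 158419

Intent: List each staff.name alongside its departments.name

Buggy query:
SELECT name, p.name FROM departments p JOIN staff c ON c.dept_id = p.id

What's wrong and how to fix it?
Bug: 'name' exists in both joined tables, so the database can't tell which one is meant

Fix: Qualify the column with its table alias (c.name)

Corrected query:
SELECT c.name, p.name FROM departments p JOIN staff c ON c.dept_id = p.id

Result:
name  | name     
------+----------
Hank  | Sales    
Hank  | HR       
Bob   | Marketing
Frank | Legal    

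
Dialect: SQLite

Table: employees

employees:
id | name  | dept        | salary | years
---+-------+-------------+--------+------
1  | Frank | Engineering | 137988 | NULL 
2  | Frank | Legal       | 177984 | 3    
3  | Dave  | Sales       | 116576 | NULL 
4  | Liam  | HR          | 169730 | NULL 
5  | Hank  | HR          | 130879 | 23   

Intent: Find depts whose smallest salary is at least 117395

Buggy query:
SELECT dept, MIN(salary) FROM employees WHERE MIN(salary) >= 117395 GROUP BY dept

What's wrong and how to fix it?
Bug: MIN() in WHERE is a misuse of aggregate

Fix: Replace WHERE with HAVING after the GROUP BY

Corrected query:
SELECT dept, MIN(salary) FROM employees GROUP BY dept HAVING MIN(salary) >= 117395

Result:
dept        | MIN(salary)
------------+------------
Engineering | 137988     
HR          | 130879     
Legal       | 177984     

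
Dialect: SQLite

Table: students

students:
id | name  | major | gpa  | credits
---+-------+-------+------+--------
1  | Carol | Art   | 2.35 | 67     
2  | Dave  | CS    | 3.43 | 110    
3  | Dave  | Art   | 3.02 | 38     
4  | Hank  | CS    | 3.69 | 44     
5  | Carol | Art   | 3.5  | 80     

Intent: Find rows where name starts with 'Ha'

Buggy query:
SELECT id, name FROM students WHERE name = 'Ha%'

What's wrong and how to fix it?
Bug: Wildcards only work with LIKE; '=' treats '%' as a literal character

Fix: Use LIKE for wildcard pattern matching

Corrected query:
SELECT id, name FROM students WHERE name LIKE 'Ha%'

Result:
id | name
---+-----
4  | Hank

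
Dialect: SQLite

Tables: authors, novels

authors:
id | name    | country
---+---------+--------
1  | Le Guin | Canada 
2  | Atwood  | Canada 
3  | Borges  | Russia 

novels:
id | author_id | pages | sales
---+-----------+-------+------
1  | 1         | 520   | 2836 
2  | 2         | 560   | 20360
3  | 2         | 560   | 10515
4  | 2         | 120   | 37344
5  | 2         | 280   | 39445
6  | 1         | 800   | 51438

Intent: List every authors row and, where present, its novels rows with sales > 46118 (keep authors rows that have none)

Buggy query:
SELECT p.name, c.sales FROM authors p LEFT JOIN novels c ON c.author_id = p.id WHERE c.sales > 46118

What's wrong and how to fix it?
Bug: A WHERE condition on the right-hand table after LEFT JOIN drops unmatched parents

Fix: Move the right-table condition into the ON clause so unmatched parents are kept

Corrected query:
SELECT p.name, c.sales FROM authors p LEFT JOIN novels c ON c.author_id = p.id AND c.sales > 46118

Result:
name    | sales
--------+------
Le Guin | 51438
Atwood  | NULL 
Borges  | NULL 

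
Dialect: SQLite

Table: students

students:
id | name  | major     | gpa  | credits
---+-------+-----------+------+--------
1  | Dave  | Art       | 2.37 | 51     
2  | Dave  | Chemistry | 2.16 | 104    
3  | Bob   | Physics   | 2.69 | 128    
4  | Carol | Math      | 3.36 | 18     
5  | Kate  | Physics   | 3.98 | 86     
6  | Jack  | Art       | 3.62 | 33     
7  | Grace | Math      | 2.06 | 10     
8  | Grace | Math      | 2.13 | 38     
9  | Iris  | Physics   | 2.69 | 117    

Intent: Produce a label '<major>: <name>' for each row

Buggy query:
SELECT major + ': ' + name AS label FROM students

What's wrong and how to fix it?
Bug: '+' is numeric addition; on text columns SQLite converts them to 0 instead of concatenating

Fix: Use the || operator for string concatenation

Corrected query:
SELECT major || ': ' || name AS label FROM students

Result:
label          
---------------
Art: Dave      
Chemistry: Dave
Physics: Bob   
Math: Carol    
Physics: Kate  
Art: Jack      
Math: Grace    
Math: Grace    
Physics: Iris  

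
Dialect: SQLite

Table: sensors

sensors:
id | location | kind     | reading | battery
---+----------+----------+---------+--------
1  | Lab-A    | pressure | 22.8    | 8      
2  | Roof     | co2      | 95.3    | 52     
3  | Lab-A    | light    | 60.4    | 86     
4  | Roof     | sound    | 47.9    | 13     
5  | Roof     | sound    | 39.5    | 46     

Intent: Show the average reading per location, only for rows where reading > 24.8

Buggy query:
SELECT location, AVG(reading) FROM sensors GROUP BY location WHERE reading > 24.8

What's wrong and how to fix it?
Bug: Row-level WHERE must come before GROUP BY in the clause order

Fix: Place WHERE between FROM and GROUP BY

Corrected query:
SELECT location, AVG(reading) FROM sensors WHERE reading > 24.8 GROUP BY location

Result:
location | AVG(reading)
---------+-------------
Lab-A    | 60.4        
Roof     | 60.9        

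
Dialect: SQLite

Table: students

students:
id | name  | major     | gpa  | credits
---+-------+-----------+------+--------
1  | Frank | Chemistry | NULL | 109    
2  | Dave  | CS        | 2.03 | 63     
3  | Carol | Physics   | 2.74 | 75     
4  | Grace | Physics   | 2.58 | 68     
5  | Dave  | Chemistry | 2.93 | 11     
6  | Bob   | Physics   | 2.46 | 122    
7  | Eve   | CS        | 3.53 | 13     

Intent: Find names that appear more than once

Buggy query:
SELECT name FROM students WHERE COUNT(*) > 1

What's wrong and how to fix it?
Bug: COUNT(*) is an aggregate and cannot be used in WHERE

Fix: GROUP BY name, then filter groups with HAVING COUNT(*) > 1

Corrected query:
SELECT name FROM students GROUP BY name HAVING COUNT(*) > 1

Result:
name
----
Dave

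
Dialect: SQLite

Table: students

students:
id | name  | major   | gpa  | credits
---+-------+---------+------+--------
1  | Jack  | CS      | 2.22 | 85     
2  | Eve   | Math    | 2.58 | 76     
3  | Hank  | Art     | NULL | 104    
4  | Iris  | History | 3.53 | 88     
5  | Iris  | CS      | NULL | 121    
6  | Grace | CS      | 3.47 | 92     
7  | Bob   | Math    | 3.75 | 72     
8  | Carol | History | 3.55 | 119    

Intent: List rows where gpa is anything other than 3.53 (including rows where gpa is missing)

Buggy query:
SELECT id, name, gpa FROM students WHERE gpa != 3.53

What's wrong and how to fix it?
Bug: 'gpa != 3.53' is unknown when gpa is NULL, so NULL rows are silently excluded

Fix: Handle NULL separately with IS NULL alongside the inequality

Corrected query:
SELECT id, name, gpa FROM students WHERE gpa != 3.53 OR gpa IS NULL

Result:
id | name  | gpa 
---+-------+-----
1  | Jack  | 2.22
2  | Eve   | 2.58
3  | Hank  | NULL
5  | Iris  | NULL
6  | Grace | 3.47
7  | Bob   | 3.75
8  | Carol | 3.55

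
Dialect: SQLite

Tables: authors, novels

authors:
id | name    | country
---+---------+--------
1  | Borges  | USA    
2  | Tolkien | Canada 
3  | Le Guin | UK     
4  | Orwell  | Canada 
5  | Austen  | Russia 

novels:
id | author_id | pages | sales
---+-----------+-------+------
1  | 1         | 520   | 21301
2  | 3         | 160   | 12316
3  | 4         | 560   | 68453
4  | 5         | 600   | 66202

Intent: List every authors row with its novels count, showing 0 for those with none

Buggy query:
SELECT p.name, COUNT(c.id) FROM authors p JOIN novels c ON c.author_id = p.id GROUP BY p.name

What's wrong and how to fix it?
Bug: An inner join excludes parents with zero children

Fix: Use LEFT JOIN so parents without children still appear (COUNT(c.id) gives 0)

Corrected query:
SELECT p.name, COUNT(c.id) FROM authors p LEFT JOIN novels c ON c.author_id = p.id GROUP BY p.name

Result:
name    | COUNT(c.id)
--------+------------
Austen  | 1          
Borges  | 1          
Le Guin | 1          
Orwell  | 1          
Tolkien | 0          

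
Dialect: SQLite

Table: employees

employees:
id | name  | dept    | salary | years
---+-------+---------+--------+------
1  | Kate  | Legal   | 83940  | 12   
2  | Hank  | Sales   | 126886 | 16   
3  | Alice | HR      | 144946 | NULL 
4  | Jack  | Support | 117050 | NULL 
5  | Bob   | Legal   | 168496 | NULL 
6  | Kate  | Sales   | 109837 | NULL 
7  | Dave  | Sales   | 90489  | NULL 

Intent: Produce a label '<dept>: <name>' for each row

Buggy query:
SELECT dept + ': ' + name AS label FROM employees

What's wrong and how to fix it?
Bug: SQLite uses || for string concatenation; + coerces text to numbers (yielding 0)

Fix: Use the || operator for string concatenation

Corrected query:
SELECT dept || ': ' || name AS label FROM employees

Result:
label        
-------------
Legal: Kate  
Sales: Hank  
HR: Alice    
Support: Jack
Legal: Bob   
Sales: Kate  
Sales: Dave  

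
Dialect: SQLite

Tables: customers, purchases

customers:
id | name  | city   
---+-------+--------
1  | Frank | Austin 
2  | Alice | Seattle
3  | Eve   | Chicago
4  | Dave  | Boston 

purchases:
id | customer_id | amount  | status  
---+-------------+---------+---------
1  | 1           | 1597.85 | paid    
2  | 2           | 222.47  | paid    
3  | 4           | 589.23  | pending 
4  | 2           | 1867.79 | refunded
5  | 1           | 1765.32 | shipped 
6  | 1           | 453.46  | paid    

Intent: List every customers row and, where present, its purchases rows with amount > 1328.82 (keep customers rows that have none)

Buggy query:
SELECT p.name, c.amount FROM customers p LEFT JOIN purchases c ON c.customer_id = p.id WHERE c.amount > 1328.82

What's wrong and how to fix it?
Bug: Filtering c.amount in WHERE discards the NULL rows produced by LEFT JOIN, turning it into an inner join

Fix: Move the right-table condition into the ON clause so unmatched parents are kept

Corrected query:
SELECT p.name, c.amount FROM customers p LEFT JOIN purchases c ON c.customer_id = p.id AND c.amount > 1328.82

Result:
name  | amount 
------+--------
Frank | 1597.85
Frank | 1765.32
Alice | 1867.79
Eve   | NULL   
Dave  | NULL   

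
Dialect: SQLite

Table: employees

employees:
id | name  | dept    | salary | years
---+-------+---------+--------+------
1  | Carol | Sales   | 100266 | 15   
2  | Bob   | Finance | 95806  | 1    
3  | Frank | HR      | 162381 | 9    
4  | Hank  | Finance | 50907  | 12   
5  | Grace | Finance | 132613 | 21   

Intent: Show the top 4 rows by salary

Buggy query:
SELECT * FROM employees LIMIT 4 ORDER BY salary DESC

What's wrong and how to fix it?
Bug: LIMIT must come after ORDER BY

Fix: Swap the clauses: ORDER BY first, then LIMIT

Corrected query:
SELECT * FROM employees ORDER BY salary DESC LIMIT 4

Result:
id | name  | dept    | salary | years
---+-------+---------+--------+------
3  | Frank | HR      | 162381 | 9    
5  | Grace | Finance | 132613 | 21   
1  | Carol | Sales   | 100266 | 15   
2  | Bob   | Finance | 95806  | 1    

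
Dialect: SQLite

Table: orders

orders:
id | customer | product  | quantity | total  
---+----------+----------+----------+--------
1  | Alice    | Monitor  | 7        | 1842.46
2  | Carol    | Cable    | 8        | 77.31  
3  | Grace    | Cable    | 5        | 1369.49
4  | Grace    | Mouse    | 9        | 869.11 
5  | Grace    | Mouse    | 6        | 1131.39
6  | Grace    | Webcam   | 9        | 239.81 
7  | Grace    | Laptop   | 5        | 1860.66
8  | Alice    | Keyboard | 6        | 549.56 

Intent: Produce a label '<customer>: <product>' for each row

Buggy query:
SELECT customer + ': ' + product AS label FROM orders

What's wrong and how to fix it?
Bug: SQLite uses || for string concatenation; + coerces text to numbers (yielding 0)

Fix: Replace + with || to concatenate text

Corrected query:
SELECT customer || ': ' || product AS label FROM orders

Result:
label          
---------------
Alice: Monitor 
Carol: Cable   
Grace: Cable   
Grace: Mouse   
Grace: Mouse   
Grace: Webcam  
Grace: Laptop  
Alice: Keyboard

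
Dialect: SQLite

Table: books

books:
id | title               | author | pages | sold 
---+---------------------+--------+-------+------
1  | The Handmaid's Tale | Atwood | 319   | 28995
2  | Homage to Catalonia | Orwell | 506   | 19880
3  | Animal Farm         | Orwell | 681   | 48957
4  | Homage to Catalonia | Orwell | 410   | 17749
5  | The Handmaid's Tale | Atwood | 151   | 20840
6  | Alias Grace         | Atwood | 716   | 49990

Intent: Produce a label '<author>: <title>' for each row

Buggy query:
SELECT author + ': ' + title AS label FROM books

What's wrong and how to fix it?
Bug: SQLite uses || for string concatenation; + coerces text to numbers (yielding 0)

Fix: Replace + with || to concatenate text

Corrected query:
SELECT author || ': ' || title AS label FROM books

Result:
label                      
---------------------------
Atwood: The Handmaid's Tale
Orwell: Homage to Catalonia
Orwell: Animal Farm        
Orwell: Homage to Catalonia
Atwood: The Handmaid's Tale
Atwood: Alias Grace        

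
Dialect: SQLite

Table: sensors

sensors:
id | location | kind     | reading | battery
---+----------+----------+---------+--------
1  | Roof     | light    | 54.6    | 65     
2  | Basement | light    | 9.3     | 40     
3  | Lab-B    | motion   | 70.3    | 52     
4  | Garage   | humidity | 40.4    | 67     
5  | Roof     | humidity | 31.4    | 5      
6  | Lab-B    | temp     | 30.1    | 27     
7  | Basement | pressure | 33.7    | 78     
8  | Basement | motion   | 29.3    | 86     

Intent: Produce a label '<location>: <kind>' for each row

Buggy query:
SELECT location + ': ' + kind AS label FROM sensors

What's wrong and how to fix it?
Bug: '+' is numeric addition; on text columns SQLite converts them to 0 instead of concatenating

Fix: Replace + with || to concatenate text

Corrected query:
SELECT location || ': ' || kind AS label FROM sensors

Result:
label             
------------------
Roof: light       
Basement: light   
Lab-B: motion     
Garage: humidity  
Roof: humidity    
Lab-B: temp       
Basement: pressure
Basement: motion  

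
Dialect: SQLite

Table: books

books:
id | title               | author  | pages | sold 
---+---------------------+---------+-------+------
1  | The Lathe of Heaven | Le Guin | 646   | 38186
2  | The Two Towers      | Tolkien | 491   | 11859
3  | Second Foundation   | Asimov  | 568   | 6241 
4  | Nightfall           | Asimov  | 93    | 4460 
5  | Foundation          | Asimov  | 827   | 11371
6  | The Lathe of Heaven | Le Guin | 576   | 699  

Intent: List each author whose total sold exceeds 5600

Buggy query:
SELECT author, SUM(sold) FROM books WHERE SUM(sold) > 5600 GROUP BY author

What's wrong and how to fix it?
Bug: WHERE runs before GROUP BY, so aggregates aren't available there

Fix: Use HAVING (which filters groups after aggregation) instead of WHERE

Corrected query:
SELECT author, SUM(sold) FROM books GROUP BY author HAVING SUM(sold) > 5600

Result:
author  | SUM(sold)
--------+----------
Asimov  | 22072    
Le Guin | 38885    
Tolkien | 11859    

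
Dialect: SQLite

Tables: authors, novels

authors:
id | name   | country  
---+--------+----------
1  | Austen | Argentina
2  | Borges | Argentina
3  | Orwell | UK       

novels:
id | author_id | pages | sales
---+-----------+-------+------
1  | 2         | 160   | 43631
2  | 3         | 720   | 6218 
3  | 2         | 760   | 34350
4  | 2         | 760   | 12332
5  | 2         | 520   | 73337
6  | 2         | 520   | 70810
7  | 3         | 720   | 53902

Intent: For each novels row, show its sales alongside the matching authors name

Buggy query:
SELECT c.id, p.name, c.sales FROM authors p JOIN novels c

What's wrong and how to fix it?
Bug: JOIN with no ON clause produces a cartesian product; every novels row pairs with every authors row

Fix: Specify the join condition linking the foreign key to the parent id

Corrected query:
SELECT c.id, p.name, c.sales FROM authors p JOIN novels c ON c.author_id = p.id

Result:
id | name   | sales
---+--------+------
1  | Borges | 43631
2  | Orwell | 6218 
3  | Borges | 34350
4  | Borges | 12332
5  | Borges | 73337
6  | Borges | 70810
7  | Orwell | 53902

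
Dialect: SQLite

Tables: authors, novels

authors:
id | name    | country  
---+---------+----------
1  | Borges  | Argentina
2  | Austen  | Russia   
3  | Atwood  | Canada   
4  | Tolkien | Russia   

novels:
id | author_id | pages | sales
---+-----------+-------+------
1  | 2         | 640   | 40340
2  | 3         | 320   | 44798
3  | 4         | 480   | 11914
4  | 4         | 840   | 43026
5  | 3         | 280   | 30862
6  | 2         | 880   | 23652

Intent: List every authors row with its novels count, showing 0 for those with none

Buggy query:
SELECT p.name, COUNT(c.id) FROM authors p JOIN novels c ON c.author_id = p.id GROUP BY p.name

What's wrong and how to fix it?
Bug: An inner join excludes parents with zero children

Fix: Use LEFT JOIN so parents without children still appear (COUNT(c.id) gives 0)

Corrected query:
SELECT p.name, COUNT(c.id) FROM authors p LEFT JOIN novels c ON c.author_id = p.id GROUP BY p.name

Result:
name    | COUNT(c.id)
--------+------------
Atwood  | 2          
Austen  | 2          
Borges  | 0          
Tolkien | 2          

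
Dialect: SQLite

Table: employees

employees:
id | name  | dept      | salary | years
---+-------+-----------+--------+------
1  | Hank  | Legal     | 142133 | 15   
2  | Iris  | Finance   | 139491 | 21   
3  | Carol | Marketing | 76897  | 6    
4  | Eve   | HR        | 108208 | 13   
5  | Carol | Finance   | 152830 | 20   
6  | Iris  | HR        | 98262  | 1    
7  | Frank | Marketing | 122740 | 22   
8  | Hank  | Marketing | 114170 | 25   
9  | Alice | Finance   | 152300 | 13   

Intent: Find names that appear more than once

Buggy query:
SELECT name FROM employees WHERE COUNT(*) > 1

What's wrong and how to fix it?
Bug: COUNT(*) is an aggregate and cannot be used in WHERE

Fix: Group first, then use HAVING for the count condition

Corrected query:
SELECT name FROM employees GROUP BY name HAVING COUNT(*) > 1

Result:
name 
-----
Carol
Hank 
Iris 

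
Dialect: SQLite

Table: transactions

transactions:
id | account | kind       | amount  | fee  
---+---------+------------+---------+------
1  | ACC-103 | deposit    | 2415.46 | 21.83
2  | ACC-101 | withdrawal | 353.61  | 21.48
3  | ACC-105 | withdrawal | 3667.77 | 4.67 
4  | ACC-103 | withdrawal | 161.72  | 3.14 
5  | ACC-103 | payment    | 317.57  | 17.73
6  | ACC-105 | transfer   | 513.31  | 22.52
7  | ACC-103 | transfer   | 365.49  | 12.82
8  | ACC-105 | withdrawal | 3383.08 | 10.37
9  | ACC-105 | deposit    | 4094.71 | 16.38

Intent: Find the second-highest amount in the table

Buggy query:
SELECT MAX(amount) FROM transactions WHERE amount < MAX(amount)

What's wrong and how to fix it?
Bug: MAX(amount) on the right of the comparison is an aggregate-in-WHERE error

Fix: Compute the overall MAX in a subquery, then take MAX of rows below it

Corrected query:
SELECT MAX(amount) FROM transactions WHERE amount < (SELECT MAX(amount) FROM transactions)

Result:
MAX(amount)
-----------
3667.77    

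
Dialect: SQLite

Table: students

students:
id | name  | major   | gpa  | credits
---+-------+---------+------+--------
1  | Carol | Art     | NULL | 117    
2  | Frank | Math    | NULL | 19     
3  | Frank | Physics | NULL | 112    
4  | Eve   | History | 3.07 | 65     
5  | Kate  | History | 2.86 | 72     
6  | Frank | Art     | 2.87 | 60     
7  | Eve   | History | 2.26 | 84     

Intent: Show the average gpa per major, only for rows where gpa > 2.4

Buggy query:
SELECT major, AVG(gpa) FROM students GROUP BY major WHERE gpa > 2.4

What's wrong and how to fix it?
Bug: WHERE cannot follow GROUP BY

Fix: Place WHERE between FROM and GROUP BY

Corrected query:
SELECT major, AVG(gpa) FROM students WHERE gpa > 2.4 GROUP BY major

Result:
major   | AVG(gpa)
--------+---------
Art     | 2.87    
History | 2.965   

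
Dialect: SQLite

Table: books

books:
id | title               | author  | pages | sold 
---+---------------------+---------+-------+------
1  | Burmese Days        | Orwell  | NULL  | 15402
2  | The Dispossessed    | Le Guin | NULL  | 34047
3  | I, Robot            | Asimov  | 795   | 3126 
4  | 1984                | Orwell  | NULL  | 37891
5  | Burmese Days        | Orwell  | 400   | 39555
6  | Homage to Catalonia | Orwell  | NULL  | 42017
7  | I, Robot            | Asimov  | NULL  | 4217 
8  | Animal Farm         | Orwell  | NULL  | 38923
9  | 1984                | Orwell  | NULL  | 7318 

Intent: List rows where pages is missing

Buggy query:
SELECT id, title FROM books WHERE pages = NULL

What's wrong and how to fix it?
Bug: '= NULL' is always unknown in SQL three-valued logic, so no rows match

Fix: Replace '= NULL' with 'IS NULL'

Corrected query:
SELECT id, title FROM books WHERE pages IS NULL

Result:
id | title              
---+--------------------
1  | Burmese Days       
2  | The Dispossessed   
4  | 1984               
6  | Homage to Catalonia
7  | I, Robot           
8  | Animal Farm        
9  | 1984               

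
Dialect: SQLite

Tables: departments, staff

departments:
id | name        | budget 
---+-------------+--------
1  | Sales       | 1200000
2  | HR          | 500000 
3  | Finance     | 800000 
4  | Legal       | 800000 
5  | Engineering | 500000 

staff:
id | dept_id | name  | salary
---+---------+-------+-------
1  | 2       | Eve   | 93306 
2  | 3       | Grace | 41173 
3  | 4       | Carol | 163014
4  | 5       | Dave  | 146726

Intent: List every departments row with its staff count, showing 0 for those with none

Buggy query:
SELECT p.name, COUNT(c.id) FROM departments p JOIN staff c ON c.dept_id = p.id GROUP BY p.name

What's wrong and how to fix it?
Bug: INNER JOIN drops departments rows that have no matching staff rows

Fix: Switch to LEFT JOIN to retain unmatched parent rows

Corrected query:
SELECT p.name, COUNT(c.id) FROM departments p LEFT JOIN staff c ON c.dept_id = p.id GROUP BY p.name

Result:
name        | COUNT(c.id)
------------+------------
Engineering | 1          
Finance     | 1          
HR          | 1          
Legal       | 1          
Sales       | 0          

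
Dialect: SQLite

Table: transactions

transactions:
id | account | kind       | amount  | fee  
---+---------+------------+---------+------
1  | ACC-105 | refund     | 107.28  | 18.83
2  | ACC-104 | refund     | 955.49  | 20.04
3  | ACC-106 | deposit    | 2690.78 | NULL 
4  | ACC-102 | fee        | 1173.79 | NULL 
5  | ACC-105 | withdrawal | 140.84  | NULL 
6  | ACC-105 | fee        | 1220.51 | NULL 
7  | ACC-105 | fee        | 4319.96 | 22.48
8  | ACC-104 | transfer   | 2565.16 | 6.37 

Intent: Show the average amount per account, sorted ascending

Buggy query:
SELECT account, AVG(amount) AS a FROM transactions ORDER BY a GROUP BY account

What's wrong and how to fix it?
Bug: ORDER BY appears before GROUP BY; SQL clause order requires GROUP BY first

Fix: Reorder: SELECT … FROM … GROUP BY … ORDER BY …

Corrected query:
SELECT account, AVG(amount) AS a FROM transactions GROUP BY account ORDER BY a

Result:
account | a        
--------+----------
ACC-102 | 1173.79  
ACC-105 | 1447.1475
ACC-104 | 1760.325 
ACC-106 | 2690.78  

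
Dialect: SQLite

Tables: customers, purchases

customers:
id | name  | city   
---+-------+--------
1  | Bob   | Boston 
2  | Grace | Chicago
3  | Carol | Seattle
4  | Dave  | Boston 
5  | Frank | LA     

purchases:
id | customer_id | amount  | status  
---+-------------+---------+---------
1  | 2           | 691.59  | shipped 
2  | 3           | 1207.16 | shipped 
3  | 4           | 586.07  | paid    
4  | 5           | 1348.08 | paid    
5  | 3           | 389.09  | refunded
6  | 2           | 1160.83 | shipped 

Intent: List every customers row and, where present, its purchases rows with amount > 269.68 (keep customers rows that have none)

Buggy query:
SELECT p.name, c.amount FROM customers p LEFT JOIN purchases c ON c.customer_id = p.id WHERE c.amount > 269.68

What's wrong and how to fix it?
Bug: Filtering c.amount in WHERE discards the NULL rows produced by LEFT JOIN, turning it into an inner join

Fix: Put 'c.amount > 269.68' in the JOIN's ON clause instead of WHERE

Corrected query:
SELECT p.name, c.amount FROM customers p LEFT JOIN purchases c ON c.customer_id = p.id AND c.amount > 269.68

Result:
name  | amount 
------+--------
Bob   | NULL   
Grace | 691.59 
Grace | 1160.83
Carol | 389.09 
Carol | 1207.16
Dave  | 586.07 
Frank | 1348.08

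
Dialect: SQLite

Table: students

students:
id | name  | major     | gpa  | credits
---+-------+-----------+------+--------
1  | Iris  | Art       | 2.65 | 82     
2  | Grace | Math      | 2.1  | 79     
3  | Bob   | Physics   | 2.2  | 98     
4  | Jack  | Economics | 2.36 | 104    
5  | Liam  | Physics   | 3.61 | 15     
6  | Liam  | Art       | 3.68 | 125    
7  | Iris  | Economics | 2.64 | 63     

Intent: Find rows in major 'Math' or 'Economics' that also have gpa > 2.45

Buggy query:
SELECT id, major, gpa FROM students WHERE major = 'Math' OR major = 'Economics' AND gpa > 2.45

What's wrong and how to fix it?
Bug: AND binds tighter than OR, so this parses as major = 'Math' OR (major = 'Economics' AND gpa > 2.45)

Fix: Group the OR with parentheses (or use IN), then AND the threshold

Corrected query:
SELECT id, major, gpa FROM students WHERE (major = 'Math' OR major = 'Economics') AND gpa > 2.45

Result:
id | major     | gpa 
---+-----------+-----
7  | Economics | 2.64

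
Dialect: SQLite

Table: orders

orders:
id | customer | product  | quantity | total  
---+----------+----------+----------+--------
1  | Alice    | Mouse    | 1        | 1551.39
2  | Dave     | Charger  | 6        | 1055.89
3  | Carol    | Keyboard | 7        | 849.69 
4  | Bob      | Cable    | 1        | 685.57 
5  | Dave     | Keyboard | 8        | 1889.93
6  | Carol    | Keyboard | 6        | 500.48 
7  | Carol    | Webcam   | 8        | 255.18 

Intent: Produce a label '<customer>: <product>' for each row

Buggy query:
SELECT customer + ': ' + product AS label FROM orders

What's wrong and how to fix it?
Bug: '+' is numeric addition; on text columns SQLite converts them to 0 instead of concatenating

Fix: Replace + with || to concatenate text

Corrected query:
SELECT customer || ': ' || product AS label FROM orders

Result:
label          
---------------
Alice: Mouse   
Dave: Charger  
Carol: Keyboard
Bob: Cable     
Dave: Keyboard 
Carol: Keyboard
Carol: Webcam  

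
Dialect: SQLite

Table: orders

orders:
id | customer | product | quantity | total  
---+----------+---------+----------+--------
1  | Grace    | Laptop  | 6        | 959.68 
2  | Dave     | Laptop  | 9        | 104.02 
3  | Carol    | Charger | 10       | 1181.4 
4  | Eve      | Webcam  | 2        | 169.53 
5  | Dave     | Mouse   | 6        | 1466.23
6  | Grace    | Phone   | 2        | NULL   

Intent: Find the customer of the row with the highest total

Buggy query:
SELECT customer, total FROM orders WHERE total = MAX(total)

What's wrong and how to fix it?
Bug: WHERE is evaluated per row; an aggregate over the whole table isn't defined there

Fix: Use a subquery: WHERE total = (SELECT MAX(total) FROM orders)

Corrected query:
SELECT customer, total FROM orders WHERE total = (SELECT MAX(total) FROM orders)

Result:
customer | total  
---------+--------
Dave     | 1466.23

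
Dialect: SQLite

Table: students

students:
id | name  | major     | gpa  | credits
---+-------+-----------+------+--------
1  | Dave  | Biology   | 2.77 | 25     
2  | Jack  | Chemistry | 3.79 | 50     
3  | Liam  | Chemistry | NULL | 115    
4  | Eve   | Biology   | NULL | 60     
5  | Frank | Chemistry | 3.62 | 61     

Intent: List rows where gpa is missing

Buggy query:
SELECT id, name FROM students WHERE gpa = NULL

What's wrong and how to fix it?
Bug: '= NULL' is always unknown in SQL three-valued logic, so no rows match

Fix: Use IS NULL to test for NULL

Corrected query:
SELECT id, name FROM students WHERE gpa IS NULL

Result:
id | name
---+-----
3  | Liam
4  | Eve 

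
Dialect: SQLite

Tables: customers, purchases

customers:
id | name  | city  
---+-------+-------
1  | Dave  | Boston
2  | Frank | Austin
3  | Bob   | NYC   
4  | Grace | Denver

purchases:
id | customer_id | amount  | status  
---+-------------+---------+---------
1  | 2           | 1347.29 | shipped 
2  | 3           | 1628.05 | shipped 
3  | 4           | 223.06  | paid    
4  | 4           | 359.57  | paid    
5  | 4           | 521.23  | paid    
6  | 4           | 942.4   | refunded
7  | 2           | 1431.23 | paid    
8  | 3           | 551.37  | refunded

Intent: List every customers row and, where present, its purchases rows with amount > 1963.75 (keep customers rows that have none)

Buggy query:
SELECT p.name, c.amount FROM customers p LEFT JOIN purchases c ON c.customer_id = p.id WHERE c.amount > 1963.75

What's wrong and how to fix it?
Bug: Filtering c.amount in WHERE discards the NULL rows produced by LEFT JOIN, turning it into an inner join

Fix: Put 'c.amount > 1963.75' in the JOIN's ON clause instead of WHERE

Corrected query:
SELECT p.name, c.amount FROM customers p LEFT JOIN purchases c ON c.customer_id = p.id AND c.amount > 1963.75

Result:
name  | amount
------+-------
Dave  | NULL  
Frank | NULL  
Bob   | NULL  
Grace | NULL  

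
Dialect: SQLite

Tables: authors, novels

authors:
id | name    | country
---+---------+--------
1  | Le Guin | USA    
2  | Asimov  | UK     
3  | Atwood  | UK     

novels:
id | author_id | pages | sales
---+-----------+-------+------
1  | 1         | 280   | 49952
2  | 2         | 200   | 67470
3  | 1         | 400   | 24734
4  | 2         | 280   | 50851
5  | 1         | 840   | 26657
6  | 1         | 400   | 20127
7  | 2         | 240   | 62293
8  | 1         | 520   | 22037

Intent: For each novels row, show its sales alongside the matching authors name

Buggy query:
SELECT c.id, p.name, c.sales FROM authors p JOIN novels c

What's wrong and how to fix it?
Bug: JOIN with no ON clause produces a cartesian product; every novels row pairs with every authors row

Fix: Add ON c.author_id = p.id to the JOIN

Corrected query:
SELECT c.id, p.name, c.sales FROM authors p JOIN novels c ON c.author_id = p.id

Result:
id | name    | sales
---+---------+------
1  | Le Guin | 49952
2  | Asimov  | 67470
3  | Le Guin | 24734
4  | Asimov  | 50851
5  | Le Guin | 26657
6  | Le Guin | 20127
7  | Asimov  | 62293
8  | Le Guin | 22037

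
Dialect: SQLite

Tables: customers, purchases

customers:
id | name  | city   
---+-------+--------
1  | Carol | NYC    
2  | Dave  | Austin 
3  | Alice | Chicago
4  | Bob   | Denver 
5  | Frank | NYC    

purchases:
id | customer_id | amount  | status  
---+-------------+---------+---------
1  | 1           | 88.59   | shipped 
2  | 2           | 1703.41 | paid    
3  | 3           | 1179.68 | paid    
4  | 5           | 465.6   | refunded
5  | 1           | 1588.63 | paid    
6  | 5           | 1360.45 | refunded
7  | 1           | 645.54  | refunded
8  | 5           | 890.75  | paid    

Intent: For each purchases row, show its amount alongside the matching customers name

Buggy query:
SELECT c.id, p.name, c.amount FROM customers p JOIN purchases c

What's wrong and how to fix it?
Bug: JOIN with no ON clause produces a cartesian product; every purchases row pairs with every customers row

Fix: Add ON c.customer_id = p.id to the JOIN

Corrected query:
SELECT c.id, p.name, c.amount FROM customers p JOIN purchases c ON c.customer_id = p.id

Result:
id | name  | amount 
---+-------+--------
1  | Carol | 88.59  
2  | Dave  | 1703.41
3  | Alice | 1179.68
4  | Frank | 465.6  
5  | Carol | 1588.63
6  | Frank | 1360.45
7  | Carol | 645.54 
8  | Frank | 890.75 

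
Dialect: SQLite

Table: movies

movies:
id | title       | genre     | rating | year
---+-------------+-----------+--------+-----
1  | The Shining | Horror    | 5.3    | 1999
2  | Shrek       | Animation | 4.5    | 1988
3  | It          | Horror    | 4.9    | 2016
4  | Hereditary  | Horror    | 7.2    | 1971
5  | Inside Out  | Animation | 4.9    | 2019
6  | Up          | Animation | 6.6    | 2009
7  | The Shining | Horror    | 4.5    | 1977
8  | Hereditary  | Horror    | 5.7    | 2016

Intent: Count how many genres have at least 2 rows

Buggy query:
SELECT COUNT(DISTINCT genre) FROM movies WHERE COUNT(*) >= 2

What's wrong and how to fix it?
Bug: WHERE filters individual rows, not groups, so a group-level COUNT is invalid there

Fix: Use a subquery that GROUPs and filters with HAVING, then count its rows

Corrected query:
SELECT COUNT(*) FROM (SELECT genre FROM movies GROUP BY genre HAVING COUNT(*) >= 2)

Result:
COUNT(*)
--------
2       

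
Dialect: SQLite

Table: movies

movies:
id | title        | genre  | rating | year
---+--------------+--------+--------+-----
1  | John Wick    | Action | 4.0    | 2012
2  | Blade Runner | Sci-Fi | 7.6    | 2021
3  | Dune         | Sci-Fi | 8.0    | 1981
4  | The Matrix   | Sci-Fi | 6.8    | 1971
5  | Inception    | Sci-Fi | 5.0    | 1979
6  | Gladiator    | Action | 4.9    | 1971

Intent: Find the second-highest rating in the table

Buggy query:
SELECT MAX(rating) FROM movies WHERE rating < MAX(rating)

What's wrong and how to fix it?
Bug: MAX(rating) on the right of the comparison is an aggregate-in-WHERE error

Fix: Put the inner MAX in a scalar subquery

Corrected query:
SELECT MAX(rating) FROM movies WHERE rating < (SELECT MAX(rating) FROM movies)

Result:
MAX(rating)
-----------
7.6        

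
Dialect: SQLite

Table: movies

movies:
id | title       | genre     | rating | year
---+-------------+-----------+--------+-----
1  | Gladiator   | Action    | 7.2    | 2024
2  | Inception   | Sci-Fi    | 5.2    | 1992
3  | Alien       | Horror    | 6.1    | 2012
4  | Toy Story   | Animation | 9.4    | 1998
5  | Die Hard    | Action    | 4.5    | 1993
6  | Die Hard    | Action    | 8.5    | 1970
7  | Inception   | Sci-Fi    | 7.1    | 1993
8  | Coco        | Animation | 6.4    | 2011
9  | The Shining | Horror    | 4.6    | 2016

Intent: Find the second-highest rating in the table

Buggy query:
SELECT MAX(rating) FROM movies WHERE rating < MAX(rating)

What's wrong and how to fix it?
Bug: The inner MAX is an aggregate inside WHERE, which is not allowed

Fix: Put the inner MAX in a scalar subquery

Corrected query:
SELECT MAX(rating) FROM movies WHERE rating < (SELECT MAX(rating) FROM movies)

Result:
MAX(rating)
-----------
8.5        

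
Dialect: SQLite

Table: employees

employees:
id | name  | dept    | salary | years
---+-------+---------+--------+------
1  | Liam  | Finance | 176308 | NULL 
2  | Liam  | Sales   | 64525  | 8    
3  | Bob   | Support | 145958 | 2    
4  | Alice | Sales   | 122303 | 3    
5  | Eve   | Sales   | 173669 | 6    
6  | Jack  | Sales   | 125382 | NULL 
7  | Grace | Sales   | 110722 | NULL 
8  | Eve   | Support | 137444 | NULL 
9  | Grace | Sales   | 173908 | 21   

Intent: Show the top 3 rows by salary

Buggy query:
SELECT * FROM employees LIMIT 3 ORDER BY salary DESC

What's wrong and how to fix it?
Bug: ORDER BY cannot follow LIMIT; LIMIT is the final clause

Fix: Swap the clauses: ORDER BY first, then LIMIT

Corrected query:
SELECT * FROM employees ORDER BY salary DESC LIMIT 3

Result:
id | name  | dept    | salary | years
---+-------+---------+--------+------
1  | Liam  | Finance | 176308 | NULL 
9  | Grace | Sales   | 173908 | 21   
5  | Eve   | Sales   | 173669 | 6    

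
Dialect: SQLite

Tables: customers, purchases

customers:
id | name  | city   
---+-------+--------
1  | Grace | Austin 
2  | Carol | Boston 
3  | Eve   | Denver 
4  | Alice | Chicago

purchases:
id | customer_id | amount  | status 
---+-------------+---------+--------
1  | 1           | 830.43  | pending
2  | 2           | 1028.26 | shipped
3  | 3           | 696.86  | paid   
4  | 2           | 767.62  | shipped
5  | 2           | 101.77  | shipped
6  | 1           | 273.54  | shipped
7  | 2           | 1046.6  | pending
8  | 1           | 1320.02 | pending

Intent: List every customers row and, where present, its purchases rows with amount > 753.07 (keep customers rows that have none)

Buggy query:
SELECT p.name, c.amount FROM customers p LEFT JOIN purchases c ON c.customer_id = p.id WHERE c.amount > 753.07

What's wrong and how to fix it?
Bug: A WHERE condition on the right-hand table after LEFT JOIN drops unmatched parents

Fix: Move the right-table condition into the ON clause so unmatched parents are kept

Corrected query:
SELECT p.name, c.amount FROM customers p LEFT JOIN purchases c ON c.customer_id = p.id AND c.amount > 753.07

Result:
name  | amount 
------+--------
Grace | 830.43 
Grace | 1320.02
Carol | 767.62 
Carol | 1028.26
Carol | 1046.6 
Eve   | NULL   
Alice | NULL   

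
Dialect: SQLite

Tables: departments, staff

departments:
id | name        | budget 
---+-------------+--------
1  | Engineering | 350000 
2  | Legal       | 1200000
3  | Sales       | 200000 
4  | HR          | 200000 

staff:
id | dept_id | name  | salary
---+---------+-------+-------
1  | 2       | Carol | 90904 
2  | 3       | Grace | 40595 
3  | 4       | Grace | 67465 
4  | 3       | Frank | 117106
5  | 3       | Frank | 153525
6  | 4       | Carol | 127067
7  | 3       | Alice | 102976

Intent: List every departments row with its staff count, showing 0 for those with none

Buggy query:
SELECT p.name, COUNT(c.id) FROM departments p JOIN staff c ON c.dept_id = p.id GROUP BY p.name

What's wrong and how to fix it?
Bug: INNER JOIN drops departments rows that have no matching staff rows

Fix: Switch to LEFT JOIN to retain unmatched parent rows

Corrected query:
SELECT p.name, COUNT(c.id) FROM departments p LEFT JOIN staff c ON c.dept_id = p.id GROUP BY p.name

Result:
name        | COUNT(c.id)
------------+------------
Engineering | 0          
HR          | 2          
Legal       | 1          
Sales       | 4          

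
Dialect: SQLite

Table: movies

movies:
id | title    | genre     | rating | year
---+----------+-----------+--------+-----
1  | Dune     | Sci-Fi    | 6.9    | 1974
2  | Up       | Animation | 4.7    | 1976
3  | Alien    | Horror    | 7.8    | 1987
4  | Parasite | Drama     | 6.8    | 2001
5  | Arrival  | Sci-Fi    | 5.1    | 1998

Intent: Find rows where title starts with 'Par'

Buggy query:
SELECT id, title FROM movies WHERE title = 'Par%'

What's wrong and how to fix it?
Bug: '=' compares the literal string including the % character; pattern matching needs LIKE

Fix: Replace '=' with LIKE so 'Par%' is treated as a pattern

Corrected query:
SELECT id, title FROM movies WHERE title LIKE 'Par%'

Result:
id | title   
---+---------
4  | Parasite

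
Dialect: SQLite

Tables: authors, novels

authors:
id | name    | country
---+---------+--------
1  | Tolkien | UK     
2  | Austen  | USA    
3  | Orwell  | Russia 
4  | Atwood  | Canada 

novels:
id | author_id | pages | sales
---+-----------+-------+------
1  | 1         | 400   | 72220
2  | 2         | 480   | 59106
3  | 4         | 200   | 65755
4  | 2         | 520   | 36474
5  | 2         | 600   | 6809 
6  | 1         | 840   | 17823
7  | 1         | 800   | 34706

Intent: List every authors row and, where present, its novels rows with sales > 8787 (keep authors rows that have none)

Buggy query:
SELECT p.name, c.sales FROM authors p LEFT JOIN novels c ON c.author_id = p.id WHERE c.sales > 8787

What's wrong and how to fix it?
Bug: A WHERE condition on the right-hand table after LEFT JOIN drops unmatched parents

Fix: Move the right-table condition into the ON clause so unmatched parents are kept

Corrected query:
SELECT p.name, c.sales FROM authors p LEFT JOIN novels c ON c.author_id = p.id AND c.sales > 8787

Result:
name    | sales
--------+------
Tolkien | 17823
Tolkien | 34706
Tolkien | 72220
Austen  | 36474
Austen  | 59106
Orwell  | NULL 
Atwood  | 65755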